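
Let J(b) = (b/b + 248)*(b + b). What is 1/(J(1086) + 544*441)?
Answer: 1/780732 ≈ 1.2808e-6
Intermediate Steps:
J(b) = 498*b (J(b) = (1 + 248)*(2*b) = 249*(2*b) = 498*b)
1/(J(1086) + 544*441) = 1/(498*1086 + 544*441) = 1/(540828 + 239904) = 1/780732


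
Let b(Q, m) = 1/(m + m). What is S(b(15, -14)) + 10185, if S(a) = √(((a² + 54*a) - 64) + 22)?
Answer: 10185 + I*√34439/28 ≈ 10185.0 + 6.6278*I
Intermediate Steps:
b(Q, m) = 1/(2*m)
S(a) = √(-42 + a² + 54*a) (S(a) = √((-64 + a² + 54*a) + 22) = √(-42 + a² + 54*a))
S(b(15, -14)) + 10185 = √(-42 + ((½)/(-14))² + 54*((½)/(-14))) + 10185 = √(-42 + ((½)*(-1/14))² + 54*((½)*(-1/14))) + 10185 = √(-42 + (-1/28)² + 54*(-1/28)) + 10185 = √(-42 + 1/784 - 27/14) + 10185 = √(-34439/784) + 10185 = I*√34439/28 + 10185 = 10185 + I*√34439/28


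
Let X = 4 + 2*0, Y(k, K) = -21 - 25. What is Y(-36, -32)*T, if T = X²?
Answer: -736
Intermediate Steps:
Y(k, K) = -46
X = 4 (X = 4 + 0 = 4)
T = 16 (T = 4² = 16)
Y(-36, -32)*T = -46*16 = -736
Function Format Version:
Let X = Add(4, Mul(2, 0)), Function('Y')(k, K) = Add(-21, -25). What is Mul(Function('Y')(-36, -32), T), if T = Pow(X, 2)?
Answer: -736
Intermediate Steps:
Function('Y')(k, K) = -46
X = 4 (X = Add(4, 0) = 4)
T = 16 (T = Pow(4, 2) = 16)
Mul(Function('Y')(-36, -32), T) = Mul(-46, 16) = -736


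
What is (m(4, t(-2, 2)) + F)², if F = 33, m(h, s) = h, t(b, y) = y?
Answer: 1369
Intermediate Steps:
(m(4, t(-2, 2)) + F)² = (4 + 33)² = 37² = 1369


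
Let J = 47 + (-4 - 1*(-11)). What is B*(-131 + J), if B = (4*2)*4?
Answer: -2464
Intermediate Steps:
J = 54 (J = 47 + (-4 + 11) = 47 + 7 = 54)
B = 32 (B = 8*4 = 32)
B*(-131 + J) = 32*(-131 + 54) = 32*(-77) = -2464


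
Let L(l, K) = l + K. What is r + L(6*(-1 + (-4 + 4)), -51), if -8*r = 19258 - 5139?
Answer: -14575/8 ≈ -1821.9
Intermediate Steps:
r = -14119/8 (r = -(19258 - 5139)/8 = -⅛*14119 = -14119/8 ≈ -1764.9)
L(l, K) = K + l
r + L(6*(-1 + (-4 + 4)), -51) = -14119/8 + (-51 + 6*(-1 + (-4 + 4))) = -14119/8 + (-51 + 6*(-1 + 0)) = -14119/8 + (-51 + 6*(-1)) = -14119/8 + (-51 - 6) = -14119/8 - 57 = -14575/8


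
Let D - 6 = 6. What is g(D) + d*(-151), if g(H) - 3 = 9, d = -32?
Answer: 4844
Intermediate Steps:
D = 12 (D = 6 + 6 = 12)
g(H) = 12 (g(H) = 3 + 9 = 12)
g(D) + d*(-151) = 12 - 32*(-151) = 12 + 4832 = 4844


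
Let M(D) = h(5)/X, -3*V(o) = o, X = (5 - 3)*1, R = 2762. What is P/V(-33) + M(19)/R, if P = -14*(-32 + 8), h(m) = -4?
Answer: 464005/15191 ≈ 30.545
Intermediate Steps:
X = 2 (X = 2*1 = 2)
V(o) = -o/3
M(D) = -2 (M(D) = -4/2 = -4*1/2 = -2)
P = 336 (P = -14*(-24) = 336)
P/V(-33) + M(19)/R = 336/((-1/3*(-33))) - 2/2762 = 336/11 - 2*1/2762 = 336*(1/11) - 1/1381 = 336/11 - 1/1381 = 464005/15191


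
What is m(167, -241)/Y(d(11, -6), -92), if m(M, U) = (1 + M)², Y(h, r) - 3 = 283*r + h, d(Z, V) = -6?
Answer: -28224/26039 ≈ -1.0839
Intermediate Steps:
Y(h, r) = 3 + h + 283*r (Y(h, r) = 3 + (283*r + h) = 3 + (h + 283*r) = 3 + h + 283*r)
m(167, -241)/Y(d(11, -6), -92) = (1 + 167)²/(3 - 6 + 283*(-92)) = 168²/(3 - 6 - 26036) = 28224/(-26039) = 28224*(-1/26039) = -28224/26039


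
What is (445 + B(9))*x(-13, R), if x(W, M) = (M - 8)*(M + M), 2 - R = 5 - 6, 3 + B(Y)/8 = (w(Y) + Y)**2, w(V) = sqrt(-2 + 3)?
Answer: -36630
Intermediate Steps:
w(V) = 1 (w(V) = sqrt(1) = 1)
B(Y) = -24 + 8*(1 + Y)**2
R = 3 (R = 2 - (5 - 6) = 2 - 1*(-1) = 2 + 1 = 3)
x(W, M) = 2*M*(-8 + M) (x(W, M) = (-8 + M)*(2*M) = 2*M*(-8 + M))
(445 + B(9))*x(-13, R) = (445 + (-24 + 8*(1 + 9)**2))*(2*3*(-8 + 3)) = (445 + (-24 + 8*10**2))*(2*3*(-5)) = (445 + (-24 + 8*100))*(-30) = (445 + (-24 + 800))*(-30) = (445 + 776)*(-30) = 1221*(-30) = -36630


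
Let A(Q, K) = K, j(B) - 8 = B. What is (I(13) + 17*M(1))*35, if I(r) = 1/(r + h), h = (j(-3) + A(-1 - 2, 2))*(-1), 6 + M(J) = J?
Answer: -17815/6 ≈ -2969.2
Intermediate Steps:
M(J) = -6 + J
j(B) = 8 + B
h = -7 (h = ((8 - 3) + 2)*(-1) = (5 + 2)*(-1) = 7*(-1) = -7)
I(r) = 1/(-7 + r) (I(r) = 1/(r - 7) = 1/(-7 + r))
(I(13) + 17*M(1))*35 = (1/(-7 + 13) + 17*(-6 + 1))*35 = (1/6 + 17*(-5))*35 = (⅙ - 85)*35 = -509/6*35 = -17815/6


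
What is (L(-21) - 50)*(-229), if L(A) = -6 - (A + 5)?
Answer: 9160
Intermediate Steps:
L(A) = -11 - A (L(A) = -6 - (5 + A) = -6 + (-5 - A) = -11 - A)
(L(-21) - 50)*(-229) = ((-11 - 1*(-21)) - 50)*(-229) = ((-11 + 21) - 50)*(-229) = (10 - 50)*(-229) = -40*(-229) = 9160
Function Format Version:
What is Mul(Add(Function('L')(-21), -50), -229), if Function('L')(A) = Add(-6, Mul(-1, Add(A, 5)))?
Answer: 9160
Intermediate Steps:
Function('L')(A) = Add(-11, Mul(-1, A)) (Function('L')(A) = Add(-6, Mul(-1, Add(5, A))) = Add(-6, Add(-5, Mul(-1, A))) = Add(-11, Mul(-1, A)))
Mul(Add(Function('L')(-21), -50), -229) = Mul(Add(Add(-11, Mul(-1, -21)), -50), -229) = Mul(Add(Add(-11, 21), -50), -229) = Mul(Add(10, -50), -229) = Mul(-40, -229) = 9160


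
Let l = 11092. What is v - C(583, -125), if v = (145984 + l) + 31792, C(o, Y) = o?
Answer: 188285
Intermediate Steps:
v = 188868 (v = (145984 + 11092) + 31792 = 157076 + 31792 = 188868)
v - C(583, -125) = 188868 - 1*583 = 188868 - 583 = 188285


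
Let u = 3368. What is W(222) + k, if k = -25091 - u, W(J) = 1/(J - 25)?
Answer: -5606422/197 ≈ -28459.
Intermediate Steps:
W(J) = 1/(-25 + J)
k = -28459 (k = -25091 - 1*3368 = -25091 - 3368 = -28459)
W(222) + k = 1/(-25 + 222) - 28459 = 1/197 - 28459 = -5606422/197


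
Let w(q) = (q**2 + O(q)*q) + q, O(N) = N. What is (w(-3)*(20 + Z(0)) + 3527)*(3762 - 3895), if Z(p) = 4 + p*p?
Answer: -516971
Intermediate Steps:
Z(p) = 4 + p**2
w(q) = q + 2*q**2 (w(q) = (q**2 + q*q) + q = (q**2 + q**2) + q = 2*q**2 + q = q + 2*q**2)
(w(-3)*(20 + Z(0)) + 3527)*(3762 - 3895) = ((-3*(1 + 2*(-3)))*(20 + (4 + 0**2)) + 3527)*(3762 - 3895) = ((-3*(1 - 6))*(20 + (4 + 0)) + 3527)*(-133) = ((-3*(-5))*(20 + 4) + 3527)*(-133) = (15*24 + 3527)*(-133) = (360 + 3527)*(-133) = 3887*(-133) = -516971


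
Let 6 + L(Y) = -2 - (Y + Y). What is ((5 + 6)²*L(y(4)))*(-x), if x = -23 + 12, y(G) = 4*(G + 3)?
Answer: -85184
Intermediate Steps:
y(G) = 12 + 4*G (y(G) = 4*(3 + G) = 12 + 4*G)
x = -11
L(Y) = -8 - 2*Y (L(Y) = -6 + (-2 - (Y + Y)) = -6 + (-2 - 2*Y) = -8 - 2*Y)
((5 + 6)²*L(y(4)))*(-x) = ((5 + 6)²*(-8 - 2*(12 + 4*4)))*(-1*(-11)) = (11²*(-8 - 2*(12 + 16)))*11 = (121*(-8 - 2*28))*11 = (121*(-8 - 56))*11 = (121*(-64))*11 = -7744*11 = -85184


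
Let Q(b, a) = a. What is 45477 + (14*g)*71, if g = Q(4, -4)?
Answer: 41501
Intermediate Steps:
g = -4
45477 + (14*g)*71 = 45477 + (14*(-4))*71 = 45477 - 56*71 = 45477 - 3976 = 41501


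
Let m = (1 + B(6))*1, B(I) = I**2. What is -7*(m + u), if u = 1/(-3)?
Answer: -770/3 ≈ -256.67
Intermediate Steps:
m = 37 (m = (1 + 6**2)*1 = (1 + 36)*1 = 37*1 = 37)
u = -1/3 ≈ -0.33333
-7*(m + u) = -7*(37 - 1/3) = -7*110/3 = -770/3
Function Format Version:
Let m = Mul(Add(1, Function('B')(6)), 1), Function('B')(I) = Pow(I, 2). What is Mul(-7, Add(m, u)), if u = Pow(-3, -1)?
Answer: Rational(-770, 3) ≈ -256.67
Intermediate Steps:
m = 37 (m = Mul(Add(1, Pow(6, 2)), 1) = Mul(Add(1, 36), 1) = Mul(37, 1) = 37)
u = Rational(-1, 3) ≈ -0.33333
Mul(-7, Add(m, u)) = Mul(-7, Add(37, Rational(-1, 3))) = Mul(-7, Rational(110, 3)) = Rational(-770, 3)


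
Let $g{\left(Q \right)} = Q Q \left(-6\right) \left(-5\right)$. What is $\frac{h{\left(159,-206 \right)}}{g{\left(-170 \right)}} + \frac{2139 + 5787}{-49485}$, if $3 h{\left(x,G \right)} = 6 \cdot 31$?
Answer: $- \frac{228959131}{1430116500} \approx -0.1601$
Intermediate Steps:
$h{\left(x,G \right)} = 62$ ($h{\left(x,G \right)} = \frac{6 \cdot 31}{3} = \frac{1}{3} \cdot 186 = 62$)
$g{\left(Q \right)} = 30 Q^{2}$ ($g{\left(Q \right)} = Q^{2} \left(-6\right) \left(-5\right) = - 6 Q^{2} \left(-5\right) = 30 Q^{2}$)
$\frac{h{\left(159,-206 \right)}}{g{\left(-170 \right)}} + \frac{2139 + 5787}{-49485} = \frac{62}{30 \left(-170\right)^{2}} + \frac{2139 + 5787}{-49485} = \frac{62}{30 \cdot 28900} + 7926 \left(- \frac{1}{49485}\right) = \frac{62}{867000} - \frac{2642}{16495} = 62 \cdot \frac{1}{867000} - \frac{2642}{16495} = \frac{31}{433500} - \frac{2642}{16495} = - \frac{228959131}{1430116500}$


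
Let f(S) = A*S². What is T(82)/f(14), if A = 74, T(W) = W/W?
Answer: 1/14504 ≈ 6.8947e-5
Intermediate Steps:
T(W) = 1
f(S) = 74*S²
T(82)/f(14) = 1/(74*14²) = 1/(74*196) = 1/14504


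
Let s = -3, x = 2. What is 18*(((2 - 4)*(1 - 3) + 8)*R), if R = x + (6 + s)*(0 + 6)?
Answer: 4320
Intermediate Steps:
R = 20 (R = 2 + (6 - 3)*(0 + 6) = 2 + 3*6 = 2 + 18 = 20)
18*(((2 - 4)*(1 - 3) + 8)*R) = 18*(((2 - 4)*(1 - 3) + 8)*20) = 18*((-2*(-2) + 8)*20) = 18*((4 + 8)*20) = 18*(12*20) = 18*240 = 4320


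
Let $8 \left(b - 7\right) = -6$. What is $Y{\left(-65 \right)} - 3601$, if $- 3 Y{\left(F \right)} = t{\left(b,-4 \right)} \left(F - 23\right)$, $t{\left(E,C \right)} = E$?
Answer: $- \frac{10253}{3} \approx -3417.7$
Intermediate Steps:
$b = \frac{25}{4}$ ($b = 7 + \frac{1}{8} \left(-6\right) = 7 - \frac{3}{4} = \frac{25}{4} \approx 6.25$)
$Y{\left(F \right)} = \frac{575}{12} - \frac{25 F}{12}$ ($Y{\left(F \right)} = - \frac{\frac{25}{4} \left(F - 23\right)}{3} = - \frac{\frac{25}{4} \left(-23 + F\right)}{3} = - \frac{- \frac{575}{4} + \frac{25 F}{4}}{3} = \frac{575}{12} - \frac{25 F}{12}$)
$Y{\left(-65 \right)} - 3601 = \left(\frac{575}{12} - - \frac{1625}{12}\right) - 3601 = \left(\frac{575}{12} + \frac{1625}{12}\right) - 3601 = \frac{550}{3} - 3601 = - \frac{10253}{3}$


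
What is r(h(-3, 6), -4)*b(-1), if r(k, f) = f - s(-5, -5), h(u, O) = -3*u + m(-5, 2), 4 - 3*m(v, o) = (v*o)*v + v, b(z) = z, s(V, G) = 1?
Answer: 5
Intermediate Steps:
m(v, o) = 4/3 - v/3 - o*v²/3 (m(v, o) = 4/3 - ((v*o)*v + v)/3 = 4/3 - ((o*v)*v + v)/3 = 4/3 - (o*v² + v)/3 = 4/3 - (v + o*v²)/3 = 4/3 + (-v/3 - o*v²/3) = 4/3 - v/3 - o*v²/3)
h(u, O) = -41/3 - 3*u (h(u, O) = -3*u + (4/3 - ⅓*(-5) - ⅓*2*(-5)²) = -3*u + (4/3 + 5/3 - ⅓*2*25) = -3*u + (4/3 + 5/3 - 50/3) = -3*u - 41/3 = -41/3 - 3*u)
r(k, f) = -1 + f (r(k, f) = f - 1*1 = f - 1 = -1 + f)
r(h(-3, 6), -4)*b(-1) = (-1 - 4)*(-1) = -5*(-1) = 5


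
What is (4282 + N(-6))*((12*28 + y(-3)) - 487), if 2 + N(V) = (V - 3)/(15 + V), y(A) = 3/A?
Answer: -650408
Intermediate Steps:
N(V) = -2 + (-3 + V)/(15 + V) (N(V) = -2 + (V - 3)/(15 + V) = -2 + (-3 + V)/(15 + V))
(4282 + N(-6))*((12*28 + y(-3)) - 487) = (4282 + (-33 - 1*(-6))/(15 - 6))*((12*28 + 3/(-3)) - 487) = (4282 + (-33 + 6)/9)*((336 + 3*(-1/3)) - 487) = (4282 + (1/9)*(-27))*((336 - 1) - 487) = (4282 - 3)*(335 - 487) = 4279*(-152) = -650408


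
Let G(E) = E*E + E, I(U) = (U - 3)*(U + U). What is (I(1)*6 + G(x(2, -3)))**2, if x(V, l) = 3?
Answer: 144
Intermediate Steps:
I(U) = 2*U*(-3 + U) (I(U) = (-3 + U)*(2*U) = 2*U*(-3 + U))
G(E) = E + E**2 (G(E) = E**2 + E = E + E**2)
(I(1)*6 + G(x(2, -3)))**2 = ((2*1*(-3 + 1))*6 + 3*(1 + 3))**2 = ((2*1*(-2))*6 + 3*4)**2 = (-4*6 + 12)**2 = (-24 + 12)**2 = (-12)**2 = 144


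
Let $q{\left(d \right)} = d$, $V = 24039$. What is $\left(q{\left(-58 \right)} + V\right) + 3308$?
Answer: $27289$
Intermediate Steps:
$\left(q{\left(-58 \right)} + V\right) + 3308 = \left(-58 + 24039\right) + 3308 = 23981 + 3308 = 27289$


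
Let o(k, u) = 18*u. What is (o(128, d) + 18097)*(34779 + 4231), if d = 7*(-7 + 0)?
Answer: 671557150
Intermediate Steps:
d = -49 (d = 7*(-7) = -49)
(o(128, d) + 18097)*(34779 + 4231) = (18*(-49) + 18097)*(34779 + 4231) = (-882 + 18097)*39010 = 17215*39010 = 671557150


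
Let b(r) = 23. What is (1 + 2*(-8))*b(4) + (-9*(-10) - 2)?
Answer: -257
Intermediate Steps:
(1 + 2*(-8))*b(4) + (-9*(-10) - 2) = (1 + 2*(-8))*23 + (-9*(-10) - 2) = (1 - 16)*23 + (90 - 2) = -15*23 + 88 = -345 + 88 = -257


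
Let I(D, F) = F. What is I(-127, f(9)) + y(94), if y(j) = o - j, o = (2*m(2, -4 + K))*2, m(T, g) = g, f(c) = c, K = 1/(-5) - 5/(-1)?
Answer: -409/5 ≈ -81.800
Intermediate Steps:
K = 24/5 (K = 1*(-1/5) - 5*(-1) = -1/5 + 5 = 24/5 ≈ 4.8000)
o = 16/5 (o = (2*(-4 + 24/5))*2 = (2*(4/5))*2 = (8/5)*2 = 16/5 ≈ 3.2000)
y(j) = 16/5 - j
I(-127, f(9)) + y(94) = 9 + (16/5 - 1*94) = 9 + (16/5 - 94) = 9 - 454/5 = -409/5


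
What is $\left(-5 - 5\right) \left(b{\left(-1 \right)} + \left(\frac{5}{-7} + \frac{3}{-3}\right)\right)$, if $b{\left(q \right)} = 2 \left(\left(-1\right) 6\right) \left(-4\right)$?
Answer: $- \frac{3240}{7} \approx -462.86$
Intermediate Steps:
$b{\left(q \right)} = 48$ ($b{\left(q \right)} = 2 \left(-6\right) \left(-4\right) = \left(-12\right) \left(-4\right) = 48$)
$\left(-5 - 5\right) \left(b{\left(-1 \right)} + \left(\frac{5}{-7} + \frac{3}{-3}\right)\right) = \left(-5 - 5\right) \left(48 + \left(\frac{5}{-7} + \frac{3}{-3}\right)\right) = \left(-5 - 5\right) \left(48 + \left(5 \left(- \frac{1}{7}\right) + 3 \left(- \frac{1}{3}\right)\right)\right) = - 10 \left(48 - \frac{12}{7}\right) = \left(-10\right) \frac{324}{7} = - \frac{3240}{7}$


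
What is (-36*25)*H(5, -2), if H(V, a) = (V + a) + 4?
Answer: -6300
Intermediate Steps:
H(V, a) = 4 + V + a
(-36*25)*H(5, -2) = (-36*25)*(4 + 5 - 2) = -900*7 = -6300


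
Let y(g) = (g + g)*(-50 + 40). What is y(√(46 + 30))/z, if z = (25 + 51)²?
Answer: -5*√19/722 ≈ -0.030186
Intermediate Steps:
y(g) = -20*g (y(g) = (2*g)*(-10) = -20*g)
z = 5776 (z = 76² = 5776)
y(√(46 + 30))/z = -20*√(46 + 30)/5776 = -40*√19*(1/5776) = -5*√19/722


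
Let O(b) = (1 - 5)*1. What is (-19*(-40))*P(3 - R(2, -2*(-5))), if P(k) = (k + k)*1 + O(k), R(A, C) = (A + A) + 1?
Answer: -6080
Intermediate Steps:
R(A, C) = 1 + 2*A (R(A, C) = 2*A + 1 = 1 + 2*A)
O(b) = -4 (O(b) = -4*1 = -4)
P(k) = -4 + 2*k (P(k) = (k + k)*1 - 4 = (2*k)*1 - 4 = 2*k - 4 = -4 + 2*k)
(-19*(-40))*P(3 - R(2, -2*(-5))) = (-19*(-40))*(-4 + 2*(3 - (1 + 2*2))) = 760*(-4 + 2*(3 - (1 + 4))) = 760*(-4 + 2*(3 - 1*5)) = 760*(-4 + 2*(3 - 5)) = 760*(-4 + 2*(-2)) = 760*(-4 - 4) = 760*(-8) = -6080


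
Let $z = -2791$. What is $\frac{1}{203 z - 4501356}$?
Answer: $- \frac{1}{5067929} \approx -1.9732 \cdot 10^{-7}$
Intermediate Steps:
$\frac{1}{203 z - 4501356} = \frac{1}{203 \left(-2791\right) - 4501356} = \frac{1}{-566573 - 4501356} = \frac{1}{-5067929} = - \frac{1}{5067929}$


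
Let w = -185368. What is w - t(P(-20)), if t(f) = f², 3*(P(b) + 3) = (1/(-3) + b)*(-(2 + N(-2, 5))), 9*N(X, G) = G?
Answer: -1217545048/6561 ≈ -1.8557e+5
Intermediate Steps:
N(X, G) = G/9
P(b) = -220/81 - 23*b/27 (P(b) = -3 + ((1/(-3) + b)*(-(2 + (⅑)*5)))/3 = -3 + ((-⅓ + b)*(-(2 + 5/9)))/3 = -3 + ((-⅓ + b)*(-1*23/9))/3 = -3 + ((-⅓ + b)*(-23/9))/3 = -3 + (23/27 - 23*b/9)/3 = -3 + (23/81 - 23*b/27) = -220/81 - 23*b/27)
w - t(P(-20)) = -185368 - (-220/81 - 23/27*(-20))² = -185368 - (-220/81 + 460/27)² = -185368 - (1160/81)² = -185368 - 1*1345600/6561 = -185368 - 1345600/6561 = -1217545048/6561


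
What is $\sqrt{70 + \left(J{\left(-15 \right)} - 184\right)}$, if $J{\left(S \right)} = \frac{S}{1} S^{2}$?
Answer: $i \sqrt{3489} \approx 59.068 i$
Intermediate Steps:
$J{\left(S \right)} = S^{3}$ ($J{\left(S \right)} = S 1 S^{2} = S S^{2} = S^{3}$)
$\sqrt{70 + \left(J{\left(-15 \right)} - 184\right)} = \sqrt{70 + \left(\left(-15\right)^{3} - 184\right)} = \sqrt{70 - 3559} = \sqrt{-3489} = i \sqrt{3489}$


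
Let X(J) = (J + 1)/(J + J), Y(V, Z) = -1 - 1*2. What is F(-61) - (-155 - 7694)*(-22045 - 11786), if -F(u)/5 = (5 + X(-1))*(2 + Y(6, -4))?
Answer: -265539494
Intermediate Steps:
Y(V, Z) = -3 (Y(V, Z) = -1 - 2 = -3)
X(J) = (1 + J)/(2*J) (X(J) = (1 + J)/((2*J)) = (1 + J)*(1/(2*J)) = (1 + J)/(2*J))
F(u) = 25 (F(u) = -5*(5 + (½)*(1 - 1)/(-1))*(2 - 3) = -5*(5 + (½)*(-1)*0)*(-1) = -5*(5 + 0)*(-1) = -25*(-1) = -5*(-5) = 25)
F(-61) - (-155 - 7694)*(-22045 - 11786) = 25 - (-155 - 7694)*(-22045 - 11786) = 25 - (-7849)*(-33831) = 25 - 1*265539519 = 25 - 265539519 = -265539494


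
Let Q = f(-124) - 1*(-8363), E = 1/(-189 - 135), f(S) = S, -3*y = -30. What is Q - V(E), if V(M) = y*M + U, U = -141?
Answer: 1357565/162 ≈ 8380.0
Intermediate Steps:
y = 10 (y = -⅓*(-30) = 10)
E = -1/324 (E = 1/(-324) = -1/324 ≈ -0.0030864)
V(M) = -141 + 10*M (V(M) = 10*M - 141 = -141 + 10*M)
Q = 8239 (Q = -124 - 1*(-8363) = -124 + 8363 = 8239)
Q - V(E) = 8239 - (-141 + 10*(-1/324)) = 8239 - (-141 - 5/162) = 8239 - 1*(-22847/162) = 8239 + 22847/162 = 1357565/162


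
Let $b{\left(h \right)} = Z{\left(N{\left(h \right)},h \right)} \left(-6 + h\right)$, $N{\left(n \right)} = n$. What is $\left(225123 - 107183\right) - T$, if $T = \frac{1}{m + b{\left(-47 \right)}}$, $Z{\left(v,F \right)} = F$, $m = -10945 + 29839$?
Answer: $\frac{2522146899}{21385} \approx 1.1794 \cdot 10^{5}$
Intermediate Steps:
$m = 18894$
$b{\left(h \right)} = h \left(-6 + h\right)$
$T = \frac{1}{21385}$ ($T = \frac{1}{18894 - 47 \left(-6 - 47\right)} = \frac{1}{18894 - -2491} = \frac{1}{18894 + 2491} = \frac{1}{21385} \approx 4.6762 \cdot 10^{-5}$)
$\left(225123 - 107183\right) - T = \left(225123 - 107183\right) - \frac{1}{21385} = 117940 - \frac{1}{21385} = \frac{2522146899}{21385}$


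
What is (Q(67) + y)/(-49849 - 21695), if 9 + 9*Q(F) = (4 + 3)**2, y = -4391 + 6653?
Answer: -10199/321948 ≈ -0.031679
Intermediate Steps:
y = 2262
Q(F) = 40/9 (Q(F) = -1 + (4 + 3)**2/9 = -1 + (1/9)*7**2 = -1 + (1/9)*49 = -1 + 49/9 = 40/9)
(Q(67) + y)/(-49849 - 21695) = (40/9 + 2262)/(-49849 - 21695) = (20398/9)/(-71544) = (20398/9)*(-1/71544) = -10199/321948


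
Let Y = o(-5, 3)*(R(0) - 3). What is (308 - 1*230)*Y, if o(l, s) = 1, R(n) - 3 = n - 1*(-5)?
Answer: 390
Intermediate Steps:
R(n) = 8 + n (R(n) = 3 + (n - 1*(-5)) = 3 + (n + 5) = 3 + (5 + n) = 8 + n)
Y = 5 (Y = 1*((8 + 0) - 3) = 1*(8 - 3) = 1*5 = 5)
(308 - 1*230)*Y = (308 - 1*230)*5 = (308 - 230)*5 = 78*5 = 390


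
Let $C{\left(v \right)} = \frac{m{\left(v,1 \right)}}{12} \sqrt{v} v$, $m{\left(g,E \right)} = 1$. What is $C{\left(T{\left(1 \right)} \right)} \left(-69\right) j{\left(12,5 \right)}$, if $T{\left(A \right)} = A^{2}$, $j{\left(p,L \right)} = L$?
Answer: $- \frac{115}{4} \approx -28.75$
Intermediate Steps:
$C{\left(v \right)} = \frac{v^{\frac{3}{2}}}{12}$ ($C{\left(v \right)} = 1 \cdot \frac{1}{12} \sqrt{v} v = \frac{\sqrt{v}}{12} v = \frac{v^{\frac{3}{2}}}{12}$)
$C{\left(T{\left(1 \right)} \right)} \left(-69\right) j{\left(12,5 \right)} = \frac{\left(1^{2}\right)^{\frac{3}{2}}}{12} \left(-69\right) 5 = \frac{1^{\frac{3}{2}}}{12} \left(-69\right) 5 = \frac{1}{12} \cdot 1 \left(-69\right) 5 = \frac{1}{12} \left(-69\right) 5 = \left(- \frac{23}{4}\right) 5 = - \frac{115}{4}$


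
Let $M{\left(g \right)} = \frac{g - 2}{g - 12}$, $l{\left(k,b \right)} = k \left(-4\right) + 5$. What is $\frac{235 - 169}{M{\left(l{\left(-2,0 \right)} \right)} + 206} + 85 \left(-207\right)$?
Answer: $- \frac{3818049}{217} \approx -17595.0$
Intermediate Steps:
$l{\left(k,b \right)} = 5 - 4 k$ ($l{\left(k,b \right)} = - 4 k + 5 = 5 - 4 k$)
$M{\left(g \right)} = \frac{-2 + g}{-12 + g}$
$\frac{235 - 169}{M{\left(l{\left(-2,0 \right)} \right)} + 206} + 85 \left(-207\right) = \frac{235 - 169}{\frac{-2 + \left(5 - -8\right)}{-12 + \left(5 - -8\right)} + 206} + 85 \left(-207\right) = \frac{66}{\frac{-2 + \left(5 + 8\right)}{-12 + \left(5 + 8\right)} + 206} - 17595 = \frac{66}{\frac{-2 + 13}{-12 + 13} + 206} - 17595 = \frac{66}{1^{-1} \cdot 11 + 206} - 17595 = \frac{66}{1 \cdot 11 + 206} - 17595 = \frac{66}{11 + 206} - 17595 = \frac{66}{217} - 17595 = - \frac{3818049}{217}$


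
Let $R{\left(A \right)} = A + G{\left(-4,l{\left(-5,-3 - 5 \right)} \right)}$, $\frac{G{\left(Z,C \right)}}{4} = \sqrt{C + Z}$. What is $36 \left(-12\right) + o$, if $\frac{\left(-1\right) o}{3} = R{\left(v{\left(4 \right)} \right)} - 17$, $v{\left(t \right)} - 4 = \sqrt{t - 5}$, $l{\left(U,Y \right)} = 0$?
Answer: $-393 - 27 i \approx -393.0 - 27.0 i$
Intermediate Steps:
$G{\left(Z,C \right)} = 4 \sqrt{C + Z}$
$v{\left(t \right)} = 4 + \sqrt{-5 + t}$ ($v{\left(t \right)} = 4 + \sqrt{t - 5} = 4 + \sqrt{-5 + t}$)
$R{\left(A \right)} = A + 8 i$ ($R{\left(A \right)} = A + 4 \sqrt{0 - 4} = A + 4 \sqrt{-4} = A + 4 \cdot 2 i = A + 8 i$)
$o = 39 - 27 i$ ($o = - 3 \left(\left(\left(4 + \sqrt{-5 + 4}\right) + 8 i\right) - 17\right) = - 3 \left(\left(\left(4 + \sqrt{-1}\right) + 8 i\right) - 17\right) = - 3 \left(\left(\left(4 + i\right) + 8 i\right) - 17\right) = - 3 \left(\left(4 + 9 i\right) - 17\right) = - 3 \left(-13 + 9 i\right) = 39 - 27 i \approx 39.0 - 27.0 i$)
$36 \left(-12\right) + o = 36 \left(-12\right) + \left(39 - 27 i\right) = -432 + \left(39 - 27 i\right) = -393 - 27 i$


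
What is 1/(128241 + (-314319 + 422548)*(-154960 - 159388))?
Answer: -1/34021441451 ≈ -2.9393e-11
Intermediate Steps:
1/(128241 + (-314319 + 422548)*(-154960 - 159388)) = 1/(128241 + 108229*(-314348)) = 1/(128241 - 34021569692) = 1/(-34021441451) = -1/34021441451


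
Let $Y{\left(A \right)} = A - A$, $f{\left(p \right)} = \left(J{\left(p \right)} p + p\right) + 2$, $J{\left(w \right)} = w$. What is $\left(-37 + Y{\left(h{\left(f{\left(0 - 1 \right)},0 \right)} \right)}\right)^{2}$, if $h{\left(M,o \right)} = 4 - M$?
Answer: $1369$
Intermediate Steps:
$f{\left(p \right)} = 2 + p + p^{2}$ ($f{\left(p \right)} = \left(p p + p\right) + 2 = \left(p^{2} + p\right) + 2 = \left(p + p^{2}\right) + 2 = 2 + p + p^{2}$)
$Y{\left(A \right)} = 0$
$\left(-37 + Y{\left(h{\left(f{\left(0 - 1 \right)},0 \right)} \right)}\right)^{2} = \left(-37 + 0\right)^{2} = \left(-37\right)^{2} = 1369$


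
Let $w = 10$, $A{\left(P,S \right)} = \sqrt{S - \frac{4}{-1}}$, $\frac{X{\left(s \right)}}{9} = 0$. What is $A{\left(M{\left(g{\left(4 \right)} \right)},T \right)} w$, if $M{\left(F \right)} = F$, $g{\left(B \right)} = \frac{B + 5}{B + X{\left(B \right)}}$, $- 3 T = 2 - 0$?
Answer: $\frac{10 \sqrt{30}}{3} \approx 18.257$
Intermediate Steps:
$T = - \frac{2}{3}$ ($T = - \frac{2 - 0}{3} = - \frac{2 + 0}{3} = \left(- \frac{1}{3}\right) 2 = - \frac{2}{3} \approx -0.66667$)
$X{\left(s \right)} = 0$ ($X{\left(s \right)} = 9 \cdot 0 = 0$)
$g{\left(B \right)} = \frac{5 + B}{B}$ ($g{\left(B \right)} = \frac{B + 5}{B + 0} = \frac{5 + B}{B}$)
$A{\left(P,S \right)} = \sqrt{4 + S}$ ($A{\left(P,S \right)} = \sqrt{S - -4} = \sqrt{S + 4} = \sqrt{4 + S}$)
$A{\left(M{\left(g{\left(4 \right)} \right)},T \right)} w = \sqrt{4 - \frac{2}{3}} \cdot 10 = \sqrt{\frac{10}{3}} \cdot 10 = \frac{\sqrt{30}}{3} \cdot 10 = \frac{10 \sqrt{30}}{3}$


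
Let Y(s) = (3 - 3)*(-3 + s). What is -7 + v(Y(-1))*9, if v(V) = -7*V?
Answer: -7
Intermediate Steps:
Y(s) = 0 (Y(s) = 0*(-3 + s) = 0)
-7 + v(Y(-1))*9 = -7 - 7*0*9 = -7 + 0*9 = -7 + 0 = -7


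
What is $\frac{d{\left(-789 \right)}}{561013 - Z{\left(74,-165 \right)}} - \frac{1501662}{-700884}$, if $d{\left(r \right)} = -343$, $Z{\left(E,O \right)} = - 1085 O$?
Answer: $\frac{47781371737}{22310773116} \approx 2.1416$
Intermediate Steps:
$\frac{d{\left(-789 \right)}}{561013 - Z{\left(74,-165 \right)}} - \frac{1501662}{-700884} = - \frac{343}{561013 - \left(-1085\right) \left(-165\right)} - \frac{1501662}{-700884} = - \frac{343}{561013 - 179025} - - \frac{250277}{116814} = - \frac{343}{561013 - 179025} + \frac{250277}{116814} = - \frac{343}{381988} + \frac{250277}{116814} = \frac{47781371737}{22310773116}$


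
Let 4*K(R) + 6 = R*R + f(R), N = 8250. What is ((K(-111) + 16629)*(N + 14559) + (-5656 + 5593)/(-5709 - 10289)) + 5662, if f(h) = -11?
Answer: 7190413198049/15998 ≈ 4.4946e+8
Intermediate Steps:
K(R) = -17/4 + R**2/4 (K(R) = -3/2 + (R*R - 11)/4 = -3/2 + (R**2 - 11)/4 = -3/2 + (-11 + R**2)/4 = -3/2 + (-11/4 + R**2/4) = -17/4 + R**2/4)
((K(-111) + 16629)*(N + 14559) + (-5656 + 5593)/(-5709 - 10289)) + 5662 = (((-17/4 + (1/4)*(-111)**2) + 16629)*(8250 + 14559) + (-5656 + 5593)/(-5709 - 10289)) + 5662 = (((-17/4 + (1/4)*12321) + 16629)*22809 - 63/(-15998)) + 5662 = (((-17/4 + 12321/4) + 16629)*22809 - 63*(-1/15998)) + 5662 = ((3076 + 16629)*22809 + 63/15998) + 5662 = (19705*22809 + 63/15998) + 5662 = (449451345 + 63/15998) + 5662 = 7190322617373/15998 + 5662 = 7190413198049/15998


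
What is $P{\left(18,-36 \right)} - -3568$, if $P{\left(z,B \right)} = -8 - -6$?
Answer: $3566$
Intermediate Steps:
$P{\left(z,B \right)} = -2$ ($P{\left(z,B \right)} = -8 + 6 = -2$)
$P{\left(18,-36 \right)} - -3568 = -2 - -3568 = -2 + 3568 = 3566$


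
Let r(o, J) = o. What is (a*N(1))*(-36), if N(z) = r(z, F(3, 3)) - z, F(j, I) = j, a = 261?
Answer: 0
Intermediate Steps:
N(z) = 0 (N(z) = z - z = 0)
(a*N(1))*(-36) = (261*0)*(-36) = 0*(-36) = 0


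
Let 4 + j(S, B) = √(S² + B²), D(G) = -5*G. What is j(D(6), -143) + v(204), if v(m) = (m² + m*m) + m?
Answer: 83432 + √21349 ≈ 83578.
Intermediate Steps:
v(m) = m + 2*m² (v(m) = (m² + m²) + m = 2*m² + m = m + 2*m²)
j(S, B) = -4 + √(B² + S²) (j(S, B) = -4 + √(S² + B²) = -4 + √(B² + S²))
j(D(6), -143) + v(204) = (-4 + √((-143)² + (-5*6)²)) + 204*(1 + 2*204) = (-4 + √(20449 + (-30)²)) + 204*(1 + 408) = (-4 + √(20449 + 900)) + 204*409 = (-4 + √21349) + 83436 = 83432 + √21349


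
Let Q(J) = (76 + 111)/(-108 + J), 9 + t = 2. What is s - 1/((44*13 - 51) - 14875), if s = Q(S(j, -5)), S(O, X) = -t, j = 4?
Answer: -2684097/1449754 ≈ -1.8514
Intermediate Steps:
t = -7 (t = -9 + 2 = -7)
S(O, X) = 7 (S(O, X) = -1*(-7) = 7)
Q(J) = 187/(-108 + J)
s = -187/101 (s = 187/(-108 + 7) = 187/(-101) = 187*(-1/101) = -187/101 ≈ -1.8515)
s - 1/((44*13 - 51) - 14875) = -187/101 - 1/((44*13 - 51) - 14875) = -187/101 - 1/((572 - 51) - 14875) = -187/101 - 1/(521 - 14875) = -187/101 - 1/(-14354) = -187/101 - 1*(-1/14354) = -187/101 + 1/14354 = -2684097/1449754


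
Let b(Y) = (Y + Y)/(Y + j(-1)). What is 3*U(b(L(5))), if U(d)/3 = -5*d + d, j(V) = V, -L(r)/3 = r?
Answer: -135/2 ≈ -67.500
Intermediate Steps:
L(r) = -3*r
b(Y) = 2*Y/(-1 + Y) (b(Y) = (Y + Y)/(Y - 1) = (2*Y)/(-1 + Y) = 2*Y/(-1 + Y))
U(d) = -12*d (U(d) = 3*(-5*d + d) = 3*(-4*d) = -12*d)
3*U(b(L(5))) = 3*(-24*(-3*5)/(-1 - 3*5)) = 3*(-24*(-15)/(-1 - 15)) = 3*(-24*(-15)/(-16)) = 3*(-24*(-15)*(-1)/16) = 3*(-12*15/8) = 3*(-45/2) = -135/2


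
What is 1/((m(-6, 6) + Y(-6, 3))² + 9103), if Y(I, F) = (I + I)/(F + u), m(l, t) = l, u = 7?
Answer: 25/228871 ≈ 0.00010923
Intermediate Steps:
Y(I, F) = 2*I/(7 + F) (Y(I, F) = (I + I)/(F + 7) = (2*I)/(7 + F) = 2*I/(7 + F))
1/((m(-6, 6) + Y(-6, 3))² + 9103) = 1/((-6 + 2*(-6)/(7 + 3))² + 9103) = 1/((-6 + 2*(-6)/10)² + 9103) = 1/((-6 + 2*(-6)*(⅒))² + 9103) = 1/((-6 - 6/5)² + 9103) = 1/((-36/5)² + 9103) = 1/(1296/25 + 9103) = 1/(228871/25) = 25/228871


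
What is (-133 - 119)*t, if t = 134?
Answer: -33768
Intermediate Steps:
(-133 - 119)*t = (-133 - 119)*134 = -252*134 = -33768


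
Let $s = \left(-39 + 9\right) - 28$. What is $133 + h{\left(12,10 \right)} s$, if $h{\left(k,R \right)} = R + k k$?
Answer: $-8799$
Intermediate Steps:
$h{\left(k,R \right)} = R + k^{2}$
$s = -58$ ($s = -30 - 28 = -58$)
$133 + h{\left(12,10 \right)} s = 133 + \left(10 + 12^{2}\right) \left(-58\right) = 133 + \left(10 + 144\right) \left(-58\right) = 133 + 154 \left(-58\right) = 133 - 8932 = -8799$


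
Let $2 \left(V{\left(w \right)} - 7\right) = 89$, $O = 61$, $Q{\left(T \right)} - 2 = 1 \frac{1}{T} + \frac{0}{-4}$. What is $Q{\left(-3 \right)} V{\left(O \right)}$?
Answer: $\frac{515}{6} \approx 85.833$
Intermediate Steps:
$Q{\left(T \right)} = 2 + \frac{1}{T}$ ($Q{\left(T \right)} = 2 + \left(1 \frac{1}{T} + \frac{0}{-4}\right) = 2 + \left(\frac{1}{T} + 0 \left(- \frac{1}{4}\right)\right) = 2 + \left(\frac{1}{T} + 0\right) = 2 + \frac{1}{T}$)
$V{\left(w \right)} = \frac{103}{2}$ ($V{\left(w \right)} = 7 + \frac{1}{2} \cdot 89 = 7 + \frac{89}{2} = \frac{103}{2}$)
$Q{\left(-3 \right)} V{\left(O \right)} = \left(2 + \frac{1}{-3}\right) \frac{103}{2} = \left(2 - \frac{1}{3}\right) \frac{103}{2} = \frac{5}{3} \cdot \frac{103}{2} = \frac{515}{6}$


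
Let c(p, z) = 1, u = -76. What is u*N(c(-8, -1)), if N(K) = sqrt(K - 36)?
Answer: -76*I*sqrt(35) ≈ -449.62*I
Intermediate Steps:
N(K) = sqrt(-36 + K)
u*N(c(-8, -1)) = -76*sqrt(-36 + 1) = -76*I*sqrt(35)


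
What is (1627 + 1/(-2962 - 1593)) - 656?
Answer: 4422904/4555 ≈ 971.00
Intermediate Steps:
(1627 + 1/(-2962 - 1593)) - 656 = (1627 + 1/(-4555)) - 656 = (1627 - 1/4555) - 656 = 7410984/4555 - 656 = 4422904/4555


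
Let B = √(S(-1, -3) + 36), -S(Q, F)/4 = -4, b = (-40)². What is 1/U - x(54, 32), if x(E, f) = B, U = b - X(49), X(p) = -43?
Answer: 1/1643 - 2*√13 ≈ -7.2105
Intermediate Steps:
b = 1600
S(Q, F) = 16 (S(Q, F) = -4*(-4) = 16)
U = 1643 (U = 1600 - 1*(-43) = 1600 + 43 = 1643)
B = 2*√13 (B = √(16 + 36) = √52 = 2*√13 ≈ 7.2111)
x(E, f) = 2*√13
1/U - x(54, 32) = 1/1643 - 2*√13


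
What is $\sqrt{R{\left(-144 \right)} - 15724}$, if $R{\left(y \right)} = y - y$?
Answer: $2 i \sqrt{3931} \approx 125.4 i$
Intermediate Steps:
$R{\left(y \right)} = 0$
$\sqrt{R{\left(-144 \right)} - 15724} = \sqrt{0 - 15724} = \sqrt{-15724} = 2 i \sqrt{3931}$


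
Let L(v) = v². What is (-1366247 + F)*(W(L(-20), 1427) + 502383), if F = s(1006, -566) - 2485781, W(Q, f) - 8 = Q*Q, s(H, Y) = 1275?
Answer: -2550704130423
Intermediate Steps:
W(Q, f) = 8 + Q² (W(Q, f) = 8 + Q*Q = 8 + Q²)
F = -2484506 (F = 1275 - 2485781 = -2484506)
(-1366247 + F)*(W(L(-20), 1427) + 502383) = (-1366247 - 2484506)*((8 + ((-20)²)²) + 502383) = -3850753*((8 + 400²) + 502383) = -3850753*((8 + 160000) + 502383) = -3850753*(160008 + 502383) = -3850753*662391 = -2550704130423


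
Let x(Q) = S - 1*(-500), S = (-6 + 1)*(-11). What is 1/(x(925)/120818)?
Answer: 120818/555 ≈ 217.69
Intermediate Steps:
S = 55 (S = -5*(-11) = 55)
x(Q) = 555 (x(Q) = 55 - 1*(-500) = 55 + 500 = 555)
1/(x(925)/120818) = 1/(555/120818) = 120818/555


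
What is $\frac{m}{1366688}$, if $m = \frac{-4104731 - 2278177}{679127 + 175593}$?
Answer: $- \frac{1595727}{292033891840} \approx -5.4642 \cdot 10^{-6}$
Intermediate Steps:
$m = - \frac{1595727}{213680}$ ($m = - \frac{6382908}{854720} = \left(-6382908\right) \frac{1}{854720} = - \frac{1595727}{213680} \approx -7.4678$)
$\frac{m}{1366688} = - \frac{1595727}{213680 \cdot 1366688} = \left(- \frac{1595727}{213680}\right) \frac{1}{1366688} = - \frac{1595727}{292033891840}$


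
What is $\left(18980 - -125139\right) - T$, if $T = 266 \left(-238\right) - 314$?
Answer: $207741$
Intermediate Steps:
$T = -63622$ ($T = -63308 - 314 = -63622$)
$\left(18980 - -125139\right) - T = \left(18980 - -125139\right) - -63622 = \left(18980 + 125139\right) + 63622 = 144119 + 63622 = 207741$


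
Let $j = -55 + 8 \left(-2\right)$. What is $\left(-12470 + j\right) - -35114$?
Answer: $22573$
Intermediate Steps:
$j = -71$ ($j = -55 - 16 = -71$)
$\left(-12470 + j\right) - -35114 = \left(-12470 - 71\right) - -35114 = -12541 + 35114 = 22573$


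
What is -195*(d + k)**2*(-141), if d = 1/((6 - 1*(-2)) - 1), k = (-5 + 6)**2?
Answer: 1759680/49 ≈ 35912.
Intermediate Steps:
k = 1 (k = 1**2 = 1)
d = 1/7 (d = 1/((6 + 2) - 1) = 1/(8 - 1) = 1/7 ≈ 0.14286)
-195*(d + k)**2*(-141) = -195*(1/7 + 1)**2*(-141) = -195*(8/7)**2*(-141) = -195*64/49*(-141) = -12480/49*(-141) = 1759680/49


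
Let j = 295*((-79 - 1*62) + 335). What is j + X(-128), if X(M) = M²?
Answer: 73614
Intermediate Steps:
j = 57230 (j = 295*((-79 - 62) + 335) = 295*(-141 + 335) = 295*194 = 57230)
j + X(-128) = 57230 + (-128)² = 57230 + 16384 = 73614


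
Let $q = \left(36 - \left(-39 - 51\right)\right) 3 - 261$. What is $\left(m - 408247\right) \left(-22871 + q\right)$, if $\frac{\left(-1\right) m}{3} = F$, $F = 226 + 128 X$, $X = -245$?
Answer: $7163983130$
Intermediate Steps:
$F = -31134$ ($F = 226 + 128 \left(-245\right) = 226 - 31360 = -31134$)
$m = 93402$ ($m = \left(-3\right) \left(-31134\right) = 93402$)
$q = 117$ ($q = \left(36 - \left(-39 - 51\right)\right) 3 - 261 = \left(36 - -90\right) 3 - 261 = \left(36 + 90\right) 3 - 261 = 126 \cdot 3 - 261 = 378 - 261 = 117$)
$\left(m - 408247\right) \left(-22871 + q\right) = \left(93402 - 408247\right) \left(-22871 + 117\right) = \left(-314845\right) \left(-22754\right) = 7163983130$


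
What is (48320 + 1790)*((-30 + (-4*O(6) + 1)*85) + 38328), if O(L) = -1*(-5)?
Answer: 1838185130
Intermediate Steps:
O(L) = 5
(48320 + 1790)*((-30 + (-4*O(6) + 1)*85) + 38328) = (48320 + 1790)*((-30 + (-4*5 + 1)*85) + 38328) = 50110*((-30 + (-20 + 1)*85) + 38328) = 50110*((-30 - 19*85) + 38328) = 50110*((-30 - 1615) + 38328) = 50110*(-1645 + 38328) = 50110*36683 = 1838185130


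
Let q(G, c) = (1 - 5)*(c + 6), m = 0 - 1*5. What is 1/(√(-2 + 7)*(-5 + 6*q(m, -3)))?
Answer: -√5/385 ≈ -0.0058080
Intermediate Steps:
m = -5 (m = 0 - 5 = -5)
q(G, c) = -24 - 4*c (q(G, c) = -4*(6 + c) = -24 - 4*c)
1/(√(-2 + 7)*(-5 + 6*q(m, -3))) = 1/(√(-2 + 7)*(-5 + 6*(-24 - 4*(-3)))) = 1/(√5*(-5 + 6*(-24 + 12))) = 1/(√5*(-5 + 6*(-12))) = 1/(√5*(-5 - 72)) = 1/(√5*(-77)) = 1/(-77*√5) = -√5/385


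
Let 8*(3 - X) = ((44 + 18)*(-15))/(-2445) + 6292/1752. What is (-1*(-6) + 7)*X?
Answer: 18588713/571152 ≈ 32.546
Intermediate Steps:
X = 1429901/571152 (X = 3 - (((44 + 18)*(-15))/(-2445) + 6292/1752)/8 = 3 - ((62*(-15))*(-1/2445) + 6292*(1/1752))/8 = 3 - (-930*(-1/2445) + 1573/438)/8 = 3 - (62/163 + 1573/438)/8 = 3 - ⅛*283555/71394 = 3 - 283555/571152 = 1429901/571152 ≈ 2.5035)
(-1*(-6) + 7)*X = (-1*(-6) + 7)*(1429901/571152) = (6 + 7)*(1429901/571152) = 13*(1429901/571152) = 18588713/571152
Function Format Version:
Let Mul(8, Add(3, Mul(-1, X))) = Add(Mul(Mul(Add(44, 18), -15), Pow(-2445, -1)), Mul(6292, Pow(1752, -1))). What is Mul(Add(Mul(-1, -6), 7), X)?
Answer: Rational(18588713, 571152) ≈ 32.546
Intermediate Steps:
X = Rational(1429901, 571152) (X = Add(3, Mul(Rational(-1, 8), Add(Mul(Mul(Add(44, 18), -15), Pow(-2445, -1)), Mul(6292, Pow(1752, -1))))) = Add(3, Mul(Rational(-1, 8), Add(Mul(Mul(62, -15), Rational(-1, 2445)), Mul(6292, Rational(1, 1752))))) = Add(3, Mul(Rational(-1, 8), Add(Mul(-930, Rational(-1, 2445)), Rational(1573, 438)))) = Add(3, Mul(Rational(-1, 8), Add(Rational(62, 163), Rational(1573, 438)))) = Add(3, Mul(Rational(-1, 8), Rational(283555, 71394))) = Add(3, Rational(-283555, 571152)) = Rational(1429901, 571152) ≈ 2.5035)
Mul(Add(Mul(-1, -6), 7), X) = Mul(Add(Mul(-1, -6), 7), Rational(1429901, 571152)) = Mul(Add(6, 7), Rational(1429901, 571152)) = Mul(13, Rational(1429901, 571152)) = Rational(18588713, 571152)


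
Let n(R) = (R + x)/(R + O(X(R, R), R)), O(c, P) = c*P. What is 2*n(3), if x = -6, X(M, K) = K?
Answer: -1/2 ≈ -0.50000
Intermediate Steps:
O(c, P) = P*c
n(R) = (-6 + R)/(R + R**2) (n(R) = (R - 6)/(R + R*R) = (-6 + R)/(R + R**2))
2*n(3) = 2*((-6 + 3)/(3*(1 + 3))) = 2*((1/3)*(-3)/4) = 2*((1/3)*(1/4)*(-3)) = 2*(-1/4) = -1/2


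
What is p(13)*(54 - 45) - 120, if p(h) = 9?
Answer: -39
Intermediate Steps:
p(13)*(54 - 45) - 120 = 9*(54 - 45) - 120 = 9*9 - 120 = 81 - 120 = -39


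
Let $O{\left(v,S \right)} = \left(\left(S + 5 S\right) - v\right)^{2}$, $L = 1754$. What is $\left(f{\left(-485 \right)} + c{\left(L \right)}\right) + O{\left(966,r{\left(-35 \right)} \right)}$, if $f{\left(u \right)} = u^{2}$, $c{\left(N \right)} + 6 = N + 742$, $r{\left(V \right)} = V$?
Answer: $1620691$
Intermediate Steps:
$c{\left(N \right)} = 736 + N$ ($c{\left(N \right)} = -6 + \left(N + 742\right) = -6 + \left(742 + N\right) = 736 + N$)
$O{\left(v,S \right)} = \left(- v + 6 S\right)^{2}$ ($O{\left(v,S \right)} = \left(6 S - v\right)^{2} = \left(- v + 6 S\right)^{2}$)
$\left(f{\left(-485 \right)} + c{\left(L \right)}\right) + O{\left(966,r{\left(-35 \right)} \right)} = \left(\left(-485\right)^{2} + \left(736 + 1754\right)\right) + \left(\left(-1\right) 966 + 6 \left(-35\right)\right)^{2} = \left(235225 + 2490\right) + \left(-966 - 210\right)^{2} = 237715 + \left(-1176\right)^{2} = 237715 + 1382976 = 1620691$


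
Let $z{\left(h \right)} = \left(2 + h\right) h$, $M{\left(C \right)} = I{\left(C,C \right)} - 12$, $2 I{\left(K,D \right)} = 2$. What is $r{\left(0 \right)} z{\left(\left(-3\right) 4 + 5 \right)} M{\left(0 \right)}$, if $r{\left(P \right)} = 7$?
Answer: $-2695$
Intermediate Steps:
$I{\left(K,D \right)} = 1$ ($I{\left(K,D \right)} = \frac{1}{2} \cdot 2 = 1$)
$M{\left(C \right)} = -11$ ($M{\left(C \right)} = 1 - 12 = -11$)
$z{\left(h \right)} = h \left(2 + h\right)$
$r{\left(0 \right)} z{\left(\left(-3\right) 4 + 5 \right)} M{\left(0 \right)} = 7 \left(\left(-3\right) 4 + 5\right) \left(2 + \left(\left(-3\right) 4 + 5\right)\right) \left(-11\right) = 7 \left(-12 + 5\right) \left(2 + \left(-12 + 5\right)\right) \left(-11\right) = 7 \left(- 7 \left(2 - 7\right)\right) \left(-11\right) = 7 \left(\left(-7\right) \left(-5\right)\right) \left(-11\right) = 7 \cdot 35 \left(-11\right) = 245 \left(-11\right) = -2695$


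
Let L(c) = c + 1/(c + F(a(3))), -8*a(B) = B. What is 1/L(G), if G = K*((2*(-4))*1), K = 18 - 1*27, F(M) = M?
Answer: 573/41264 ≈ 0.013886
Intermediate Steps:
a(B) = -B/8
K = -9 (K = 18 - 27 = -9)
G = 72 (G = -9*2*(-4) = -(-72) = -9*(-8) = 72)
L(c) = c + 1/(-3/8 + c) (L(c) = c + 1/(c - 1/8*3) = c + 1/(c - 3/8) = c + 1/(-3/8 + c))
1/L(G) = 1/((8 - 3*72 + 8*72**2)/(-3 + 8*72)) = 1/((8 - 216 + 8*5184)/(-3 + 576)) = 1/((8 - 216 + 41472)/573) = 1/((1/573)*41264) = 1/(41264/573) = 573/41264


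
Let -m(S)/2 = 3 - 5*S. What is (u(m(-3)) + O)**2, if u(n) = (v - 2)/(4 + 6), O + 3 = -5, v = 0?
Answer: 1681/25 ≈ 67.240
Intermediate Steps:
O = -8 (O = -3 - 5 = -8)
m(S) = -6 + 10*S (m(S) = -2*(3 - 5*S) = -6 + 10*S)
u(n) = -1/5 (u(n) = (0 - 2)/(4 + 6) = -2/10 = -2*1/10 = -1/5)
(u(m(-3)) + O)**2 = (-1/5 - 8)**2 = (-41/5)**2 = 1681/25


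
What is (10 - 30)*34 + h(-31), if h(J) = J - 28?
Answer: -739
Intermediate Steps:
h(J) = -28 + J
(10 - 30)*34 + h(-31) = (10 - 30)*34 + (-28 - 31) = -20*34 - 59 = -680 - 59 = -739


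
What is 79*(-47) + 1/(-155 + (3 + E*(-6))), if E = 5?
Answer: -675767/182 ≈ -3713.0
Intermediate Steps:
79*(-47) + 1/(-155 + (3 + E*(-6))) = 79*(-47) + 1/(-155 + (3 + 5*(-6))) = -3713 + 1/(-155 + (3 - 30)) = -3713 + 1/(-155 - 27) = -3713 + 1/(-182) = -3713 - 1/182 = -675767/182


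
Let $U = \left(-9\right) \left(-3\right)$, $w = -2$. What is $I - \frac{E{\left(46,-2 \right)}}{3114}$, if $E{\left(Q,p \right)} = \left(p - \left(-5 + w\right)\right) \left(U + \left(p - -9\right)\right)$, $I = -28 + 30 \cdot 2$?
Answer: $\frac{49739}{1557} \approx 31.945$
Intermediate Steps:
$I = 32$ ($I = -28 + 60 = 32$)
$U = 27$
$E{\left(Q,p \right)} = \left(7 + p\right) \left(36 + p\right)$ ($E{\left(Q,p \right)} = \left(p + \left(5 - -2\right)\right) \left(27 + \left(p - -9\right)\right) = \left(p + \left(5 + 2\right)\right) \left(27 + \left(p + 9\right)\right) = \left(p + 7\right) \left(27 + \left(9 + p\right)\right) = \left(7 + p\right) \left(36 + p\right)$)
$I - \frac{E{\left(46,-2 \right)}}{3114} = 32 - \frac{252 + \left(-2\right)^{2} + 43 \left(-2\right)}{3114} = 32 - \left(252 + 4 - 86\right) \frac{1}{3114} = 32 - 170 \cdot \frac{1}{3114} = 32 - \frac{85}{1557} = \frac{49739}{1557}$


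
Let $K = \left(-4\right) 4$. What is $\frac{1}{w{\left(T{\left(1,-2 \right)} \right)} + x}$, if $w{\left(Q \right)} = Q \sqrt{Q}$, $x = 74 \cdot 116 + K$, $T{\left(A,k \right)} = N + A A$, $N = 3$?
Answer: $\frac{1}{8576} \approx 0.0001166$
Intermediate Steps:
$K = -16$
$T{\left(A,k \right)} = 3 + A^{2}$ ($T{\left(A,k \right)} = 3 + A A = 3 + A^{2}$)
$x = 8568$ ($x = 74 \cdot 116 - 16 = 8584 - 16 = 8568$)
$w{\left(Q \right)} = Q^{\frac{3}{2}}$
$\frac{1}{w{\left(T{\left(1,-2 \right)} \right)} + x} = \frac{1}{\left(3 + 1^{2}\right)^{\frac{3}{2}} + 8568} = \frac{1}{\left(3 + 1\right)^{\frac{3}{2}} + 8568} = \frac{1}{4^{\frac{3}{2}} + 8568} = \frac{1}{8 + 8568} = \frac{1}{8576}$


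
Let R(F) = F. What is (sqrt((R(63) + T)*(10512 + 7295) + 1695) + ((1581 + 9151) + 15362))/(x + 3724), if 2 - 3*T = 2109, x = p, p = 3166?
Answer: 13047/3445 + 11*I*sqrt(846663)/20670 ≈ 3.7872 + 0.48967*I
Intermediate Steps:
x = 3166
T = -2107/3 (T = 2/3 - 1/3*2109 = 2/3 - 703 = -2107/3 ≈ -702.33)
(sqrt((R(63) + T)*(10512 + 7295) + 1695) + ((1581 + 9151) + 15362))/(x + 3724) = (sqrt((63 - 2107/3)*(10512 + 7295) + 1695) + ((1581 + 9151) + 15362))/(3166 + 3724) = (sqrt(-1918/3*17807 + 1695) + (10732 + 15362))/6890 = (sqrt(-34153826/3 + 1695) + 26094)*(1/6890) = (sqrt(-34148741/3) + 26094)*(1/6890) = (11*I*sqrt(846663)/3 + 26094)*(1/6890) = (26094 + 11*I*sqrt(846663)/3)*(1/6890) = 13047/3445 + 11*I*sqrt(846663)/20670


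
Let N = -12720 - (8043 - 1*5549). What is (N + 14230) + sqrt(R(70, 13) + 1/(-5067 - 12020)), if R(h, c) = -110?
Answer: -984 + I*sqrt(32116229677)/17087 ≈ -984.0 + 10.488*I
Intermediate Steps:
N = -15214 (N = -12720 - (8043 - 5549) = -12720 - 1*2494 = -12720 - 2494 = -15214)
(N + 14230) + sqrt(R(70, 13) + 1/(-5067 - 12020)) = (-15214 + 14230) + sqrt(-110 + 1/(-5067 - 12020)) = -984 + sqrt(-110 + 1/(-17087)) = -984 + sqrt(-110 - 1/17087) = -984 + sqrt(-1879571/17087) = -984 + I*sqrt(32116229677)/17087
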